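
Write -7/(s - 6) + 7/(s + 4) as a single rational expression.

Common denominator (s - 6)(s + 4). Numerator: -7(s + 4) + 7(s - 6) = (-7s - 28) + (7s - 42) = -70
Result: (-70)/[(s - 6)(s + 4)]


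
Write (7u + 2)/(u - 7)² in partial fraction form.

(7u + 2) = P(u - 7) + Q. At u = 7: Q = 7·7 + 2 = 51. Coeff of u: P = 7
Result: 7/(u - 7) + 51/(u - 7)²


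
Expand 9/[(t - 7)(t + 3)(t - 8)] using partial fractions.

Using cover-up method: α = -9/10, β = 9/110, γ = 9/11
Result: (-9/10)/(t - 7) + (9/110)/(t + 3) + (9/11)/(t - 8)


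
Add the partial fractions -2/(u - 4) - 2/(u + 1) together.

Common denominator (u - 4)(u + 1). Numerator: -2(u + 1) - 2(u - 4) = (-2u - 2) - (2u - 8) = -4u + 6
Result: (-4u + 6)/[(u - 4)(u + 1)]


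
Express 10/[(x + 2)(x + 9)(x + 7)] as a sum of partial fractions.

Using cover-up method: P = 2/7, Q = 5/7, R = -1
Result: (2/7)/(x + 2) + (5/7)/(x + 9) - 1/(x + 7)


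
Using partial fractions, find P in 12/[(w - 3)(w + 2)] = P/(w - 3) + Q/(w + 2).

Cover-up at w = 3: P = 12/(3 + 2) = 12/5


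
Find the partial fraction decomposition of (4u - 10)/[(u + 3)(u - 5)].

At u=-3: α = (4·(-3) - 10)/(-3 - 5) = 11/4. At u=5: β = (4·5 - 10)/(5 + 3) = 5/4
Result: (11/4)/(u + 3) + (5/4)/(u - 5)


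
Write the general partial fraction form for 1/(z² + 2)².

Repeated quadratic factor: (αz + β)/(z² + 2) + (γz + δ)/(z² + 2)²


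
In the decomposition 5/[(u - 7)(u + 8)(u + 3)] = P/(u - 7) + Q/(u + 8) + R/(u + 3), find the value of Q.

Cover-up at u = -8: Q = 5/[(-8 - 7)(-8 + 3)] = 5/[(-15)(-5)] = 5/75 = 1/15


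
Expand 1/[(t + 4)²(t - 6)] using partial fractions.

Cover-up at t=6: R = 1/(6 + 4)² = 1/100. Cover-up at t=-4: Q = 1/(-4 - 6) = -1/10. Comparing t² coeff: P = -R = -1/100
Result: (-1/100)/(t + 4) - (1/10)/(t + 4)² + (1/100)/(t - 6)


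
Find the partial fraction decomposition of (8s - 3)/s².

(8s - 3) = Ps + Q. At s = 0: Q = 8·0 - 3 = -3. Coeff of s: P = 8
Result: 8/s - 3/s²


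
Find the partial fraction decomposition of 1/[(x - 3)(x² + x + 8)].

Cover-up at x = 3: α = 1/(3² + 1·3 + 8) = 1/20. Then β = -α = -1/20, γ = -α·(1 + 3) = -1/5
Result: (1/20)/(x - 3) - ((1/20)x + 1/5)/(x² + x + 8)


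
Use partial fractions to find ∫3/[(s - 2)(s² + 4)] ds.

Cover-up at s=2: A = 3/(2²+4) = 3/8. Coeff matching: B = -3/8, C = -3/4. Decomposition: (3/8)/(s - 2) - ((3/8)s + 3/4)/(s² + 4). Integrate: linear → ln, quadratic → (1/2)ln + arctan: (3/8) ln|(s - 2)| - (3/16) ln(s² + 4) - (3/8) arctan(s/2) + C


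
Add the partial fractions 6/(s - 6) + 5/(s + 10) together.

Common denominator (s - 6)(s + 10). Numerator: 6(s + 10) + 5(s - 6) = (6s + 60) + (5s - 30) = 11s + 30
Result: (11s + 30)/[(s - 6)(s + 10)]


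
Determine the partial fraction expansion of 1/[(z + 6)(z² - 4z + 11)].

Cover-up at z = -6: α = 1/((-6)² - 4·(-6) + 11) = 1/71. Then β = -α = -1/71, γ = -α·(-4 - 6) = 10/71
Result: (1/71)/(z + 6) - ((1/71)z - 10/71)/(z² - 4z + 11)


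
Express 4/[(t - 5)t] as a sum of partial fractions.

4/(t - 5)t = P/(t - 5) + Q/t. P = 4/(5 - 0) = 4/5, Q = 4/(0 - 5) = -4/5
Result: (4/5)/(t - 5) - (4/5)/t


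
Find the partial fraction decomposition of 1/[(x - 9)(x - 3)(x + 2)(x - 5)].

Using Heaviside cover-up: (1/264)/(x - 9) + (1/60)/(x - 3) - (1/385)/(x + 2) - (1/56)/(x - 5)


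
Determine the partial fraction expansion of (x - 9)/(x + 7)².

(x - 9) = α(x + 7) + β. At x = -7: β = 1·(-7) - 9 = -16. Coeff of x: α = 1
Result: 1/(x + 7) - 16/(x + 7)²


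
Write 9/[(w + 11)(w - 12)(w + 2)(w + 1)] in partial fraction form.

Using Heaviside cover-up: (-1/230)/(w + 11) + (9/4186)/(w - 12) + (1/14)/(w + 2) - (9/130)/(w + 1)


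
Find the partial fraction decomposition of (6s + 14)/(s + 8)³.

(6s + 14) = α(s + 8)² + β(s + 8) + γ. At s = -8: γ = 6·(-8) + 14 = -34. Coefficients: α = 0, β = 6
Result: 6/(s + 8)² - 34/(s + 8)³


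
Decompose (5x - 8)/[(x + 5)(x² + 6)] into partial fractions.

At x=-5: A = (5·(-5) - 8)/((-5)² + 6) = -33/31. B = -A = 33/31, C = 5 - (-5)·A = -10/31
Result: (-33/31)/(x + 5) + ((33/31)x - 10/31)/(x² + 6)


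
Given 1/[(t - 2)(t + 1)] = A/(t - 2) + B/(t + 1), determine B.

Cover-up at t = -1: B = 1/(-1 - 2) = -1/3


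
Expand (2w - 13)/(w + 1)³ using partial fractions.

(2w - 13) = P(w + 1)² + Q(w + 1) + R. At w = -1: R = 2·(-1) - 13 = -15. Coefficients: P = 0, Q = 2
Result: 2/(w + 1)² - 15/(w + 1)³


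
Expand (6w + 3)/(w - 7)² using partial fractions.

(6w + 3) = A(w - 7) + B. At w = 7: B = 6·7 + 3 = 45. Coeff of w: A = 6
Result: 6/(w - 7) + 45/(w - 7)²


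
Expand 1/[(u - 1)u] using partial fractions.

1/(u - 1)u = P/(u - 1) + Q/u. P = 1/(1 - 0) = 1, Q = 1/(0 - 1) = -1
Result: 1/(u - 1) - 1/u


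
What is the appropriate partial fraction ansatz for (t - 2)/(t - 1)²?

Repeated linear factor: P/(t - 1) + Q/(t - 1)²


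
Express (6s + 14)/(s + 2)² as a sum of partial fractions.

(6s + 14) = A(s + 2) + B. At s = -2: B = 6·(-2) + 14 = 2. Coeff of s: A = 6
Result: 6/(s + 2) + 2/(s + 2)²


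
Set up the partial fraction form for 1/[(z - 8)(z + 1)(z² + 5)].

Two linear + quadratic: P/(z - 8) + Q/(z + 1) + (Rz + S)/(z² + 5)


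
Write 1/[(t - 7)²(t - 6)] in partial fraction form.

Cover-up at t=6: γ = 1/(6 - 7)² = 1. Cover-up at t=7: β = 1/(7 - 6) = 1. Comparing t² coeff: α = -γ = -1
Result: -1/(t - 7) + 1/(t - 7)² + 1/(t - 6)


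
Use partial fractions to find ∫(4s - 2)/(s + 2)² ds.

Decompose: α = 4, β = 4·(-2) - 2 = -10, so (4s - 2)/(s + 2)² = 4/(s + 2) - 10/(s + 2)². Integrate: ∫ α/(s + 2) ds = 4 ln|(s + 2)|; ∫ β/(s + 2)² ds = 10/(s + 2). Sum: 4 ln|(s + 2)| + 10/(s + 2) + C


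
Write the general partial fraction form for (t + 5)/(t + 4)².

Repeated linear factor: P/(t + 4) + Q/(t + 4)²


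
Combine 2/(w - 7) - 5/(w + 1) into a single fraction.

Common denominator (w - 7)(w + 1). Numerator: 2(w + 1) - 5(w - 7) = (2w + 2) - (5w - 35) = -3w + 37
Result: (-3w + 37)/[(w - 7)(w + 1)]


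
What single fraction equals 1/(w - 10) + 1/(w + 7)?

Common denominator (w - 10)(w + 7). Numerator: 1(w + 7) + 1(w - 10) = (w + 7) + (w - 10) = 2w - 3
Result: (2w - 3)/[(w - 10)(w + 7)]


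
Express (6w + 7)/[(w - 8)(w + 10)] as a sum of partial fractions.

At w=8: P = (6·8 + 7)/(8 + 10) = 55/18. At w=-10: Q = (6·(-10) + 7)/(-10 - 8) = 53/18
Result: (55/18)/(w - 8) + (53/18)/(w + 10)


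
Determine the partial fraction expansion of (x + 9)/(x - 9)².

(x + 9) = A(x - 9) + B. At x = 9: B = 1·9 + 9 = 18. Coeff of x: A = 1
Result: 1/(x - 9) + 18/(x - 9)²


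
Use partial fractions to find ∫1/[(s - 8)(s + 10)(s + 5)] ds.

Cover-up: α = 1/234, β = 1/90, γ = -1/65. Decomposition: (1/234)/(s - 8) + (1/90)/(s + 10) - (1/65)/(s + 5). Integrate each term: (1/234) ln|(s - 8)| + (1/90) ln|(s + 10)| - (1/65) ln|(s + 5)| + C


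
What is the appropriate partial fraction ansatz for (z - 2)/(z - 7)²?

Repeated linear factor: α/(z - 7) + β/(z - 7)²


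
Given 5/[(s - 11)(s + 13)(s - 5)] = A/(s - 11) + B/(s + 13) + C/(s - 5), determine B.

Cover-up at s = -13: B = 5/[(-13 - 11)(-13 - 5)] = 5/[(-24)(-18)] = 5/432


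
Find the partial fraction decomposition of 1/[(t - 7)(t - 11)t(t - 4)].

Using Heaviside cover-up: (-1/84)/(t - 7) + (1/308)/(t - 11) - (1/308)/t + (1/84)/(t - 4)


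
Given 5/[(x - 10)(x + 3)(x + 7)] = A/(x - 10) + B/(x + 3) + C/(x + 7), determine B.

Cover-up at x = -3: B = 5/[(-3 - 10)(-3 + 7)] = 5/[(-13)(4)] = -5/52


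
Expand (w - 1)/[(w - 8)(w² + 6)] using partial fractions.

At w=8: A = (1·8 - 1)/(8² + 6) = 1/10. B = -A = -1/10, C = 1 - 8·A = 1/5
Result: (1/10)/(w - 8) - ((1/10)w - 1/5)/(w² + 6)


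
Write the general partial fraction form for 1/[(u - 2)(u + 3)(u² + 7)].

Two linear + quadratic: α/(u - 2) + β/(u + 3) + (γu + δ)/(u² + 7)


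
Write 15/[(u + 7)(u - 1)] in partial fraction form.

15/(u + 7)(u - 1) = α/(u + 7) + β/(u - 1). α = 15/(-7 - 1) = -15/8, β = 15/(1 + 7) = 15/8
Result: (-15/8)/(u + 7) + (15/8)/(u - 1)


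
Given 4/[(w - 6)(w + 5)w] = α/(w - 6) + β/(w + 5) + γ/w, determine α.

Cover-up at w = 6: α = 4/[(6 + 5)(6 - 0)] = 4/[(11)(6)] = 4/66 = 2/33


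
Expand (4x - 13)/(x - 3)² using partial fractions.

(4x - 13) = α(x - 3) + β. At x = 3: β = 4·3 - 13 = -1. Coeff of x: α = 4
Result: 4/(x - 3) - 1/(x - 3)²


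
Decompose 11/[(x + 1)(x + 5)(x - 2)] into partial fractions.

Using cover-up method: P = -11/12, Q = 11/28, R = 11/21
Result: (-11/12)/(x + 1) + (11/28)/(x + 5) + (11/21)/(x - 2)


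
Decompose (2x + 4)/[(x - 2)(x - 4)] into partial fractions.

At x=2: α = (2·2 + 4)/(2 - 4) = -4. At x=4: β = (2·4 + 4)/(4 - 2) = 6
Result: -4/(x - 2) + 6/(x - 4)


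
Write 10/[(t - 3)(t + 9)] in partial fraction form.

10/(t - 3)(t + 9) = P/(t - 3) + Q/(t + 9). P = 10/(3 + 9) = 5/6, Q = 10/(-9 - 3) = -5/6
Result: (5/6)/(t - 3) - (5/6)/(t + 9)


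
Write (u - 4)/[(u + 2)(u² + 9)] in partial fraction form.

At u=-2: A = (1·(-2) - 4)/((-2)² + 9) = -6/13. B = -A = 6/13, C = 1 - (-2)·A = 1/13
Result: (-6/13)/(u + 2) + ((6/13)u + 1/13)/(u² + 9)


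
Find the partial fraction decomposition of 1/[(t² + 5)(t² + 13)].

Coefficient matching gives A = C = 0, B = 1/(13-5) = 1/8, D = -B = -1/8
Result: (1/8)/(t² + 5) - (1/8)/(t² + 13)


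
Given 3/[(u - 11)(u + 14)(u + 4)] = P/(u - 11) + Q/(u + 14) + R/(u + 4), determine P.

Cover-up at u = 11: P = 3/[(11 + 14)(11 + 4)] = 3/[(25)(15)] = 3/375 = 1/125


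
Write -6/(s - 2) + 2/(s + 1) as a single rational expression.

Common denominator (s - 2)(s + 1). Numerator: -6(s + 1) + 2(s - 2) = (-6s - 6) + (2s - 4) = -4s - 10
Result: (-4s - 10)/[(s - 2)(s + 1)]


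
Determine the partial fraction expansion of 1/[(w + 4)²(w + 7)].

Cover-up at w=-7: R = 1/(-7 + 4)² = 1/9. Cover-up at w=-4: Q = 1/(-4 + 7) = 1/3. Comparing w² coeff: P = -R = -1/9
Result: (-1/9)/(w + 4) + (1/3)/(w + 4)² + (1/9)/(w + 7)


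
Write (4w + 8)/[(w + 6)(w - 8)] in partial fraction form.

At w=-6: P = (4·(-6) + 8)/(-6 - 8) = 8/7. At w=8: Q = (4·8 + 8)/(8 + 6) = 20/7
Result: (8/7)/(w + 6) + (20/7)/(w - 8)


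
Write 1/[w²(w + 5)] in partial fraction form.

Cover-up at w=-5: C = 1/(-5 - 0)² = 1/25. Cover-up at w=0: B = 1/(0 + 5) = 1/5. Comparing w² coeff: A = -C = -1/25
Result: (-1/25)/w + (1/5)/w² + (1/25)/(w + 5)


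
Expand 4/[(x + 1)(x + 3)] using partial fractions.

4/(x + 1)(x + 3) = α/(x + 1) + β/(x + 3). α = 4/(-1 + 3) = 2, β = 4/(-3 + 1) = -2
Result: 2/(x + 1) - 2/(x + 3)


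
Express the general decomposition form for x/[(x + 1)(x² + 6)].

Linear + irreducible quadratic: P/(x + 1) + (Qx + R)/(x² + 6)


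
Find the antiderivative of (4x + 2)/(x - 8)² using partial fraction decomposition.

Decompose: P = 4, Q = 4·8 + 2 = 34, so (4x + 2)/(x - 8)² = 4/(x - 8) + 34/(x - 8)². Integrate: ∫ P/(x - 8) dx = 4 ln|(x - 8)|; ∫ Q/(x - 8)² dx = -34/(x - 8). Sum: 4 ln|(x - 8)| - 34/(x - 8) + C


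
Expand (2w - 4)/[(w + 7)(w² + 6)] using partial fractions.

At w=-7: A = (2·(-7) - 4)/((-7)² + 6) = -18/55. B = -A = 18/55, C = 2 - (-7)·A = -16/55
Result: (-18/55)/(w + 7) + ((18/55)w - 16/55)/(w² + 6)


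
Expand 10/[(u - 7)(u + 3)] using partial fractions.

10/(u - 7)(u + 3) = α/(u - 7) + β/(u + 3). α = 10/(7 + 3) = 1, β = 10/(-3 - 7) = -1
Result: 1/(u - 7) - 1/(u + 3)


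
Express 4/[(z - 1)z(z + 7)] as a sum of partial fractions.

Using cover-up method: A = 1/2, B = -4/7, C = 1/14
Result: (1/2)/(z - 1) - (4/7)/z + (1/14)/(z + 7)


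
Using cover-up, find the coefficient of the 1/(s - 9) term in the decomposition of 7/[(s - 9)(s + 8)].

Cover (s - 9), set s=9: 7/((s + 8) at s=9) = 7/(17) = 7/17


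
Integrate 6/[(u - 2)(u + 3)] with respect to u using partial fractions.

Decompose: 6/[(u - 2)(u + 3)] = (6/5)/(u - 2) - (6/5)/(u + 3). Integrate each term: (6/5) ln|(u - 2)| - (6/5) ln|(u + 3)| + C


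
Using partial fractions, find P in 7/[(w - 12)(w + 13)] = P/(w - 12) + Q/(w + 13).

Cover-up at w = 12: P = 7/(12 + 13) = 7/25


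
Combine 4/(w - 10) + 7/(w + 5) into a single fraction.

Common denominator (w - 10)(w + 5). Numerator: 4(w + 5) + 7(w - 10) = (4w + 20) + (7w - 70) = 11w - 50
Result: (11w - 50)/[(w - 10)(w + 5)]


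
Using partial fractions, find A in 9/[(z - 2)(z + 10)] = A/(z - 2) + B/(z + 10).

Cover-up at z = 2: A = 9/(2 + 10) = 9/12 = 3/4


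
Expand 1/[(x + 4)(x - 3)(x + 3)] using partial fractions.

Using cover-up method: P = 1/7, Q = 1/42, R = -1/6
Result: (1/7)/(x + 4) + (1/42)/(x - 3) - (1/6)/(x + 3)


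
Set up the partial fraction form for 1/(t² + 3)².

Repeated quadratic factor: (At + B)/(t² + 3) + (Ct + D)/(t² + 3)²


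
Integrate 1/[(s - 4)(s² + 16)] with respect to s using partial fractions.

Cover-up at s=4: α = 1/(4²+16) = 1/32. Coeff matching: β = -1/32, γ = -1/8. Decomposition: (1/32)/(s - 4) - ((1/32)s + 1/8)/(s² + 16). Integrate: linear → ln, quadratic → (1/2)ln + arctan: (1/32) ln|(s - 4)| - (1/64) ln(s² + 16) - (1/32) arctan(s/4) + C


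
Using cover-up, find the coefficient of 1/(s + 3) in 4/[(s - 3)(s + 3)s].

Cover (s + 3), set s=-3: 4/[(-3 - 3)(-3 - 0)] = 2/9


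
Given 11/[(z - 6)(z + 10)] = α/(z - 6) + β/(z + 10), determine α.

Cover-up at z = 6: α = 11/(6 + 10) = 11/16


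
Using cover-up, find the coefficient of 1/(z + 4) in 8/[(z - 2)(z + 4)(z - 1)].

Cover (z + 4), set z=-4: 8/[(-4 - 2)(-4 - 1)] = 4/15


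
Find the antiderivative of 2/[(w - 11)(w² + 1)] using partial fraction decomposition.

Cover-up at w=11: α = 2/(11²+1) = 1/61. Coeff matching: β = -1/61, γ = -11/61. Decomposition: (1/61)/(w - 11) - ((1/61)w + 11/61)/(w² + 1). Integrate: linear → ln, quadratic → (1/2)ln + arctan: (1/61) ln|(w - 11)| - (1/122) ln(w² + 1) - (11/61) arctan(w) + C


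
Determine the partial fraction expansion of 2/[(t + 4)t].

2/(t + 4)t = A/(t + 4) + B/t. A = 2/(-4 - 0) = -1/2, B = 2/(0 + 4) = 1/2
Result: (-1/2)/(t + 4) + (1/2)/t


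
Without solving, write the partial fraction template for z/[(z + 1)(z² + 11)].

Linear + irreducible quadratic: α/(z + 1) + (βz + γ)/(z² + 11)


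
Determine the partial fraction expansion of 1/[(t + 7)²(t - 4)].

Cover-up at t=4: R = 1/(4 + 7)² = 1/121. Cover-up at t=-7: Q = 1/(-7 - 4) = -1/11. Comparing t² coeff: P = -R = -1/121
Result: (-1/121)/(t + 7) - (1/11)/(t + 7)² + (1/121)/(t - 4)


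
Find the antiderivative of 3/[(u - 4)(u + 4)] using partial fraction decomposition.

Decompose: 3/[(u - 4)(u + 4)] = (3/8)/(u - 4) - (3/8)/(u + 4). Integrate each term: (3/8) ln|(u - 4)| - (3/8) ln|(u + 4)| + C


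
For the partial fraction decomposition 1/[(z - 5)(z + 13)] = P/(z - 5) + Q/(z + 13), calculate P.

Cover-up at z = 5: P = 1/(5 + 13) = 1/18


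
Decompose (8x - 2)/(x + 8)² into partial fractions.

(8x - 2) = P(x + 8) + Q. At x = -8: Q = 8·(-8) - 2 = -66. Coeff of x: P = 8
Result: 8/(x + 8) - 66/(x + 8)²


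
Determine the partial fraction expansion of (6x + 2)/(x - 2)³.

(6x + 2) = α(x - 2)² + β(x - 2) + γ. At x = 2: γ = 6·2 + 2 = 14. Coefficients: α = 0, β = 6
Result: 6/(x - 2)² + 14/(x - 2)³


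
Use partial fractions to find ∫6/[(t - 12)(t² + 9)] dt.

Cover-up at t=12: α = 6/(12²+9) = 2/51. Coeff matching: β = -2/51, γ = -8/17. Decomposition: (2/51)/(t - 12) - ((2/51)t + 8/17)/(t² + 9). Integrate: linear → ln, quadratic → (1/2)ln + arctan: (2/51) ln|(t - 12)| - (1/51) ln(t² + 9) - (8/51) arctan(t/3) + C


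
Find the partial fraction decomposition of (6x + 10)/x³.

(6x + 10) = Px² + Qx + R. At x = 0: R = 6·0 + 10 = 10. Coefficients: P = 0, Q = 6
Result: 6/x² + 10/x³


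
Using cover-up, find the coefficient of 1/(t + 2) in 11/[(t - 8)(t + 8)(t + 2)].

Cover (t + 2), set t=-2: 11/[(-2 - 8)(-2 + 8)] = -11/60


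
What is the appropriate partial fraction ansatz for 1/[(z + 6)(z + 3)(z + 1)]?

Three distinct linear factors: A/(z + 6) + B/(z + 3) + C/(z + 1)


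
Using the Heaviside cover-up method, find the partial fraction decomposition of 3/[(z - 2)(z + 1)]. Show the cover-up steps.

Cover (z - 2): set z=2, get P = 3/(2 + 1) = 1. Cover (z + 1): set z=-1, get Q = 3/(-1 - 2) = -1.
Result: 1/(z - 2) - 1/(z + 1)


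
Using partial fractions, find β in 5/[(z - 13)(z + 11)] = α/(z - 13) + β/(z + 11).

Cover-up at z = -11: β = 5/(-11 - 13) = -5/24


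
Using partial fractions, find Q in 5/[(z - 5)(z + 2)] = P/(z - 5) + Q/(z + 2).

Cover-up at z = -2: Q = 5/(-2 - 5) = -5/7


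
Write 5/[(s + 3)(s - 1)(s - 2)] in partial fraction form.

Using cover-up method: α = 1/4, β = -5/4, γ = 1
Result: (1/4)/(s + 3) - (5/4)/(s - 1) + 1/(s - 2)


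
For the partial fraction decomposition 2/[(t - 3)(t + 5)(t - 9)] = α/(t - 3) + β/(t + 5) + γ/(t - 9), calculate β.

Cover-up at t = -5: β = 2/[(-5 - 3)(-5 - 9)] = 2/[(-8)(-14)] = 2/112 = 1/56


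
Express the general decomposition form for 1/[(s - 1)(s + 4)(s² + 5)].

Two linear + quadratic: A/(s - 1) + B/(s + 4) + (Cs + D)/(s² + 5)


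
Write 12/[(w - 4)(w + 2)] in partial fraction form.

12/(w - 4)(w + 2) = A/(w - 4) + B/(w + 2). A = 12/(4 + 2) = 2, B = 12/(-2 - 4) = -2
Result: 2/(w - 4) - 2/(w + 2)


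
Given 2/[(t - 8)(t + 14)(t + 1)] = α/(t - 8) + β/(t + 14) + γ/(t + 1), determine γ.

Cover-up at t = -1: γ = 2/[(-1 - 8)(-1 + 14)] = 2/[(-9)(13)] = -2/117


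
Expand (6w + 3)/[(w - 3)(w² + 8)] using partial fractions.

At w=3: P = (6·3 + 3)/(3² + 8) = 21/17. Q = -P = -21/17, R = 6 - 3·P = 39/17
Result: (21/17)/(w - 3) - ((21/17)w - 39/17)/(w² + 8)


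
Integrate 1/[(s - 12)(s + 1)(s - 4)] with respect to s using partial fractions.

Cover-up: α = 1/104, β = 1/65, γ = -1/40. Decomposition: (1/104)/(s - 12) + (1/65)/(s + 1) - (1/40)/(s - 4). Integrate each term: (1/104) ln|(s - 12)| + (1/65) ln|(s + 1)| - (1/40) ln|(s - 4)| + C


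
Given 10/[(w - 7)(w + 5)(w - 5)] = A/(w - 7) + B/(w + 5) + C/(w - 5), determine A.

Cover-up at w = 7: A = 10/[(7 + 5)(7 - 5)] = 10/[(12)(2)] = 10/24 = 5/12


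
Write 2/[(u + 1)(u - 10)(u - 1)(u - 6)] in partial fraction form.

Using Heaviside cover-up: (-1/77)/(u + 1) + (1/198)/(u - 10) + (1/45)/(u - 1) - (1/70)/(u - 6)


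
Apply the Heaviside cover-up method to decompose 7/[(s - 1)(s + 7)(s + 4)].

Cover (s - 1), s=1: P = 7/[(1 + 7)(1 + 4)] = 7/40. Cover (s + 7), s=-7: Q = 7/[(-7 - 1)(-7 + 4)] = 7/24. Cover (s + 4), s=-4: R = 7/[(-4 - 1)(-4 + 7)] = -7/15.
Result: (7/40)/(s - 1) + (7/24)/(s + 7) - (7/15)/(s + 4)


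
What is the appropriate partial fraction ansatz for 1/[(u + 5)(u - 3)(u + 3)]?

Three distinct linear factors: α/(u + 5) + β/(u - 3) + γ/(u + 3)


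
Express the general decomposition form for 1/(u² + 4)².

Repeated quadratic factor: (αu + β)/(u² + 4) + (γu + δ)/(u² + 4)²


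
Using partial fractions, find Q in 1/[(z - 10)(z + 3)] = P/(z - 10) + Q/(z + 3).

Cover-up at z = -3: Q = 1/(-3 - 10) = -1/13


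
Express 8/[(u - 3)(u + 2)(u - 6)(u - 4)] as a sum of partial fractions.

Using Heaviside cover-up: (8/15)/(u - 3) - (1/30)/(u + 2) + (1/6)/(u - 6) - (2/3)/(u - 4)


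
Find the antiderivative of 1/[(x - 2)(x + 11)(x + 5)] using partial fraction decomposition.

Cover-up: A = 1/91, B = 1/78, C = -1/42. Decomposition: (1/91)/(x - 2) + (1/78)/(x + 11) - (1/42)/(x + 5). Integrate each term: (1/91) ln|(x - 2)| + (1/78) ln|(x + 11)| - (1/42) ln|(x + 5)| + C


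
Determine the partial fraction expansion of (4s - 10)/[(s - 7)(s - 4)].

At s=7: A = (4·7 - 10)/(7 - 4) = 6. At s=4: B = (4·4 - 10)/(4 - 7) = -2
Result: 6/(s - 7) - 2/(s - 4)


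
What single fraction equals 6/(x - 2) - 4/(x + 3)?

Common denominator (x - 2)(x + 3). Numerator: 6(x + 3) - 4(x - 2) = (6x + 18) - (4x - 8) = 2x + 26
Result: (2x + 26)/[(x - 2)(x + 3)]


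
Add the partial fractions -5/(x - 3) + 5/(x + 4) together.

Common denominator (x - 3)(x + 4). Numerator: -5(x + 4) + 5(x - 3) = (-5x - 20) + (5x - 15) = -35
Result: (-35)/[(x - 3)(x + 4)]


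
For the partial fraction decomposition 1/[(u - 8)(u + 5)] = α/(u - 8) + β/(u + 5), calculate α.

Cover-up at u = 8: α = 1/(8 + 5) = 1/13


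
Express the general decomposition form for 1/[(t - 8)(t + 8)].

Distinct linear factors: α/(t - 8) + β/(t + 8)


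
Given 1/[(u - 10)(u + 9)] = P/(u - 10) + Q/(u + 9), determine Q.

Cover-up at u = -9: Q = 1/(-9 - 10) = -1/19


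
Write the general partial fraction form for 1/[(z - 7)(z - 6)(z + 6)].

Three distinct linear factors: A/(z - 7) + B/(z - 6) + C/(z + 6)


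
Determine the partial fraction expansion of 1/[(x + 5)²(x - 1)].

Cover-up at x=1: C = 1/(1 + 5)² = 1/36. Cover-up at x=-5: B = 1/(-5 - 1) = -1/6. Comparing x² coeff: A = -C = -1/36
Result: (-1/36)/(x + 5) - (1/6)/(x + 5)² + (1/36)/(x - 1)


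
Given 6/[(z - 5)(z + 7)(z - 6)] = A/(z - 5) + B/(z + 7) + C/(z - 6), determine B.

Cover-up at z = -7: B = 6/[(-7 - 5)(-7 - 6)] = 6/[(-12)(-13)] = 6/156 = 1/26


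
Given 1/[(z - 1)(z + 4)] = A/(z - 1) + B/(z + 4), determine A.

Cover-up at z = 1: A = 1/(1 + 4) = 1/5


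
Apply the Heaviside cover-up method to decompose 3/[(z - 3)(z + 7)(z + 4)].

Cover (z - 3), z=3: A = 3/[(3 + 7)(3 + 4)] = 3/70. Cover (z + 7), z=-7: B = 3/[(-7 - 3)(-7 + 4)] = 1/10. Cover (z + 4), z=-4: C = 3/[(-4 - 3)(-4 + 7)] = -1/7.
Result: (3/70)/(z - 3) + (1/10)/(z + 7) - (1/7)/(z + 4)


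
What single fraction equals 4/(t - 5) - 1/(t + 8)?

Common denominator (t - 5)(t + 8). Numerator: 4(t + 8) - 1(t - 5) = (4t + 32) - (t - 5) = 3t + 37
Result: (3t + 37)/[(t - 5)(t + 8)]


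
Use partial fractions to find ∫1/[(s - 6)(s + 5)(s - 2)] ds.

Cover-up: α = 1/44, β = 1/77, γ = -1/28. Decomposition: (1/44)/(s - 6) + (1/77)/(s + 5) - (1/28)/(s - 2). Integrate each term: (1/44) ln|(s - 6)| + (1/77) ln|(s + 5)| - (1/28) ln|(s - 2)| + C


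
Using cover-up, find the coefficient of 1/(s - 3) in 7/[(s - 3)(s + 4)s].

Cover (s - 3), set s=3: 7/[(3 + 4)(3 - 0)] = 1/3


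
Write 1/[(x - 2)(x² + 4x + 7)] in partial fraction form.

Cover-up at x = 2: A = 1/(2² + 4·2 + 7) = 1/19. Then B = -A = -1/19, C = -A·(4 + 2) = -6/19
Result: (1/19)/(x - 2) - ((1/19)x + 6/19)/(x² + 4x + 7)


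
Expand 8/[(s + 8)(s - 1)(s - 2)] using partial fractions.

Using cover-up method: P = 4/45, Q = -8/9, R = 4/5
Result: (4/45)/(s + 8) - (8/9)/(s - 1) + (4/5)/(s - 2)


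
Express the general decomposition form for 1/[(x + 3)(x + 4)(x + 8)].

Three distinct linear factors: α/(x + 3) + β/(x + 4) + γ/(x + 8)


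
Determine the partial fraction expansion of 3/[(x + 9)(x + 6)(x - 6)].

Using cover-up method: A = 1/15, B = -1/12, C = 1/60
Result: (1/15)/(x + 9) - (1/12)/(x + 6) + (1/60)/(x - 6)


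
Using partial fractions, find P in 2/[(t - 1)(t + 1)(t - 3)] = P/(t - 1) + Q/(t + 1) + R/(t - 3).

Cover-up at t = 1: P = 2/[(1 + 1)(1 - 3)] = 2/[(2)(-2)] = -2/4 = -1/2


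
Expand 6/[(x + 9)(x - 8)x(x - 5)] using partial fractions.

Using Heaviside cover-up: (-1/357)/(x + 9) + (1/68)/(x - 8) + (1/60)/x - (1/35)/(x - 5)


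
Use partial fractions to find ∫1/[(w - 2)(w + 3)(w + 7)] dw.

Cover-up: α = 1/45, β = -1/20, γ = 1/36. Decomposition: (1/45)/(w - 2) - (1/20)/(w + 3) + (1/36)/(w + 7). Integrate each term: (1/45) ln|(w - 2)| - (1/20) ln|(w + 3)| + (1/36) ln|(w + 7)| + C


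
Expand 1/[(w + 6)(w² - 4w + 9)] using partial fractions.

Cover-up at w = -6: A = 1/((-6)² - 4·(-6) + 9) = 1/69. Then B = -A = -1/69, C = -A·(-4 - 6) = 10/69
Result: (1/69)/(w + 6) - ((1/69)w - 10/69)/(w² - 4w + 9)


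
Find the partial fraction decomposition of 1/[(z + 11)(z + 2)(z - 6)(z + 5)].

Using Heaviside cover-up: (-1/918)/(z + 11) - (1/216)/(z + 2) + (1/1496)/(z - 6) + (1/198)/(z + 5)


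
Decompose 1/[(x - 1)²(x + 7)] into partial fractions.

Cover-up at x=-7: γ = 1/(-7 - 1)² = 1/64. Cover-up at x=1: β = 1/(1 + 7) = 1/8. Comparing x² coeff: α = -γ = -1/64
Result: (-1/64)/(x - 1) + (1/8)/(x - 1)² + (1/64)/(x + 7)


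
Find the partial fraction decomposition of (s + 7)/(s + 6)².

(s + 7) = P(s + 6) + Q. At s = -6: Q = 1·(-6) + 7 = 1. Coeff of s: P = 1
Result: 1/(s + 6) + 1/(s + 6)²


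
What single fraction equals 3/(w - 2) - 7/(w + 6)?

Common denominator (w - 2)(w + 6). Numerator: 3(w + 6) - 7(w - 2) = (3w + 18) - (7w - 14) = -4w + 32
Result: (-4w + 32)/[(w - 2)(w + 6)]


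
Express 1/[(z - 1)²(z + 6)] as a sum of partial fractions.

Cover-up at z=-6: R = 1/(-6 - 1)² = 1/49. Cover-up at z=1: Q = 1/(1 + 6) = 1/7. Comparing z² coeff: P = -R = -1/49
Result: (-1/49)/(z - 1) + (1/7)/(z - 1)² + (1/49)/(z + 6)


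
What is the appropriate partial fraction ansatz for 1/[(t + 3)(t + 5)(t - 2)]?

Three distinct linear factors: α/(t + 3) + β/(t + 5) + γ/(t - 2)


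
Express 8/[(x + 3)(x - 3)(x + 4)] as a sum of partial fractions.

Using cover-up method: A = -4/3, B = 4/21, C = 8/7
Result: (-4/3)/(x + 3) + (4/21)/(x - 3) + (8/7)/(x + 4)


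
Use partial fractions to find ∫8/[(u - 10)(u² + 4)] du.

Cover-up at u=10: P = 8/(10²+4) = 1/13. Coeff matching: Q = -1/13, R = -10/13. Decomposition: (1/13)/(u - 10) - ((1/13)u + 10/13)/(u² + 4). Integrate: linear → ln, quadratic → (1/2)ln + arctan: (1/13) ln|(u - 10)| - (1/26) ln(u² + 4) - (5/13) arctan(u/2) + C


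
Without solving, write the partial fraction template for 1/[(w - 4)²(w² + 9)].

Repeated linear + quadratic: P/(w - 4) + Q/(w - 4)² + (Rw + S)/(w² + 9)


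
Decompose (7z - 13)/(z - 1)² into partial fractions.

(7z - 13) = A(z - 1) + B. At z = 1: B = 7·1 - 13 = -6. Coeff of z: A = 7
Result: 7/(z - 1) - 6/(z - 1)²


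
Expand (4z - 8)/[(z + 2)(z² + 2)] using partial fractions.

At z=-2: A = (4·(-2) - 8)/((-2)² + 2) = -8/3. B = -A = 8/3, C = 4 - (-2)·A = -4/3
Result: (-8/3)/(z + 2) + ((8/3)z - 4/3)/(z² + 2)


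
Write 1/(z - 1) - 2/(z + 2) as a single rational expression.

Common denominator (z - 1)(z + 2). Numerator: 1(z + 2) - 2(z - 1) = (z + 2) - (2z - 2) = -z + 4
Result: (-z + 4)/[(z - 1)(z + 2)]


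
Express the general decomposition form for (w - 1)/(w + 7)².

Repeated linear factor: α/(w + 7) + β/(w + 7)²


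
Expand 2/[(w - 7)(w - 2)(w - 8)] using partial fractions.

Using cover-up method: A = -2/5, B = 1/15, C = 1/3
Result: (-2/5)/(w - 7) + (1/15)/(w - 2) + (1/3)/(w - 8)


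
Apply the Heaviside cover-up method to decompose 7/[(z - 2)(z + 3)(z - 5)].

Cover (z - 2), z=2: A = 7/[(2 + 3)(2 - 5)] = -7/15. Cover (z + 3), z=-3: B = 7/[(-3 - 2)(-3 - 5)] = 7/40. Cover (z - 5), z=5: C = 7/[(5 - 2)(5 + 3)] = 7/24.
Result: (-7/15)/(z - 2) + (7/40)/(z + 3) + (7/24)/(z - 5)


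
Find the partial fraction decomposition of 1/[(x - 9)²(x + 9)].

Cover-up at x=-9: C = 1/(-9 - 9)² = 1/324. Cover-up at x=9: B = 1/(9 + 9) = 1/18. Comparing x² coeff: A = -C = -1/324
Result: (-1/324)/(x - 9) + (1/18)/(x - 9)² + (1/324)/(x + 9)


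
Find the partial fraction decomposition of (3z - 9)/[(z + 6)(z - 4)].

At z=-6: α = (3·(-6) - 9)/(-6 - 4) = 27/10. At z=4: β = (3·4 - 9)/(4 + 6) = 3/10
Result: (27/10)/(z + 6) + (3/10)/(z - 4)


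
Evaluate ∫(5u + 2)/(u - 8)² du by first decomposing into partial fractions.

Decompose: P = 5, Q = 5·8 + 2 = 42, so (5u + 2)/(u - 8)² = 5/(u - 8) + 42/(u - 8)². Integrate: ∫ P/(u - 8) du = 5 ln|(u - 8)|; ∫ Q/(u - 8)² du = -42/(u - 8). Sum: 5 ln|(u - 8)| - 42/(u - 8) + C


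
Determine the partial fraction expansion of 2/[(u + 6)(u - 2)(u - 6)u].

Using Heaviside cover-up: (-1/288)/(u + 6) - (1/32)/(u - 2) + (1/144)/(u - 6) + (1/36)/u


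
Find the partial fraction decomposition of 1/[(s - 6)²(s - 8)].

Cover-up at s=8: γ = 1/(8 - 6)² = 1/4. Cover-up at s=6: β = 1/(6 - 8) = -1/2. Comparing s² coeff: α = -γ = -1/4
Result: (-1/4)/(s - 6) - (1/2)/(s - 6)² + (1/4)/(s - 8)


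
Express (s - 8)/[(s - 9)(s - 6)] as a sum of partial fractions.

At s=9: A = (1·9 - 8)/(9 - 6) = 1/3. At s=6: B = (1·6 - 8)/(6 - 9) = 2/3
Result: (1/3)/(s - 9) + (2/3)/(s - 6)


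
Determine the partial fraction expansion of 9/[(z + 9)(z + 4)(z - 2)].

Using cover-up method: A = 9/55, B = -3/10, C = 3/22
Result: (9/55)/(z + 9) - (3/10)/(z + 4) + (3/22)/(z - 2)


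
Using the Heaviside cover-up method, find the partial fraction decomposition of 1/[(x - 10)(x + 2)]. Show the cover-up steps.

Cover (x - 10): set x=10, get A = 1/(10 + 2) = 1/12. Cover (x + 2): set x=-2, get B = 1/(-2 - 10) = -1/12.
Result: (1/12)/(x - 10) - (1/12)/(x + 2)


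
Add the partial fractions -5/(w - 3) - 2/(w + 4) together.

Common denominator (w - 3)(w + 4). Numerator: -5(w + 4) - 2(w - 3) = (-5w - 20) - (2w - 6) = -7w - 14
Result: (-7w - 14)/[(w - 3)(w + 4)]


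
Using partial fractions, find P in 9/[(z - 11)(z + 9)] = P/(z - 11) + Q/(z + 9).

Cover-up at z = 11: P = 9/(11 + 9) = 9/20


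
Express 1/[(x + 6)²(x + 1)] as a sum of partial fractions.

Cover-up at x=-1: γ = 1/(-1 + 6)² = 1/25. Cover-up at x=-6: β = 1/(-6 + 1) = -1/5. Comparing x² coeff: α = -γ = -1/25
Result: (-1/25)/(x + 6) - (1/5)/(x + 6)² + (1/25)/(x + 1)


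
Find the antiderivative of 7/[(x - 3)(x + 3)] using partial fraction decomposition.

Decompose: 7/[(x - 3)(x + 3)] = (7/6)/(x - 3) - (7/6)/(x + 3). Integrate each term: (7/6) ln|(x - 3)| - (7/6) ln|(x + 3)| + C


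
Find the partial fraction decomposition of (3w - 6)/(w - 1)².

(3w - 6) = A(w - 1) + B. At w = 1: B = 3·1 - 6 = -3. Coeff of w: A = 3
Result: 3/(w - 1) - 3/(w - 1)²


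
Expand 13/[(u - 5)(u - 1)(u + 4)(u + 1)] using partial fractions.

Using Heaviside cover-up: (13/216)/(u - 5) - (13/40)/(u - 1) - (13/135)/(u + 4) + (13/36)/(u + 1)


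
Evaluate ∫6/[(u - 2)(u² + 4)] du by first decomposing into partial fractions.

Cover-up at u=2: α = 6/(2²+4) = 3/4. Coeff matching: β = -3/4, γ = -3/2. Decomposition: (3/4)/(u - 2) - ((3/4)u + 3/2)/(u² + 4). Integrate: linear → ln, quadratic → (1/2)ln + arctan: (3/4) ln|(u - 2)| - (3/8) ln(u² + 4) - (3/4) arctan(u/2) + C


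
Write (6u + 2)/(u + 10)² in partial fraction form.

(6u + 2) = α(u + 10) + β. At u = -10: β = 6·(-10) + 2 = -58. Coeff of u: α = 6
Result: 6/(u + 10) - 58/(u + 10)²


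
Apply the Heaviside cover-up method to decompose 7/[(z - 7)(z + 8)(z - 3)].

Cover (z - 7), z=7: α = 7/[(7 + 8)(7 - 3)] = 7/60. Cover (z + 8), z=-8: β = 7/[(-8 - 7)(-8 - 3)] = 7/165. Cover (z - 3), z=3: γ = 7/[(3 - 7)(3 + 8)] = -7/44.
Result: (7/60)/(z - 7) + (7/165)/(z + 8) - (7/44)/(z - 3)


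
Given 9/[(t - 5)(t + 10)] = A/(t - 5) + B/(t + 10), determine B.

Cover-up at t = -10: B = 9/(-10 - 5) = -9/15 = -3/5


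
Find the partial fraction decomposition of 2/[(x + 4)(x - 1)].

2/(x + 4)(x - 1) = P/(x + 4) + Q/(x - 1). P = 2/(-4 - 1) = -2/5, Q = 2/(1 + 4) = 2/5
Result: (-2/5)/(x + 4) + (2/5)/(x - 1)


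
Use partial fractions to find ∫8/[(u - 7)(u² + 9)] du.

Cover-up at u=7: A = 8/(7²+9) = 4/29. Coeff matching: B = -4/29, C = -28/29. Decomposition: (4/29)/(u - 7) - ((4/29)u + 28/29)/(u² + 9). Integrate: linear → ln, quadratic → (1/2)ln + arctan: (4/29) ln|(u - 7)| - (2/29) ln(u² + 9) - (28/87) arctan(u/3) + C


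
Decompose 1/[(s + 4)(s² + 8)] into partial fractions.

Cover-up at s = -4: P = 1/((-4)² + 8) = 1/24. Then Q = -P = -1/24, R = -P·(0 - 4) = 1/6
Result: (1/24)/(s + 4) - ((1/24)s - 1/6)/(s² + 8)


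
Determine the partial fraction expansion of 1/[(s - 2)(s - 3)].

1/(s - 2)(s - 3) = A/(s - 2) + B/(s - 3). A = 1/(2 - 3) = -1, B = 1/(3 - 2) = 1
Result: -1/(s - 2) + 1/(s - 3)


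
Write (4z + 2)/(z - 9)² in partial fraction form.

(4z + 2) = A(z - 9) + B. At z = 9: B = 4·9 + 2 = 38. Coeff of z: A = 4
Result: 4/(z - 9) + 38/(z - 9)²


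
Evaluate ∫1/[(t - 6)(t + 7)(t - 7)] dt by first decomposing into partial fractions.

Cover-up: P = -1/13, Q = 1/182, R = 1/14. Decomposition: (-1/13)/(t - 6) + (1/182)/(t + 7) + (1/14)/(t - 7). Integrate each term: (-1/13) ln|(t - 6)| + (1/182) ln|(t + 7)| + (1/14) ln|(t - 7)| + C


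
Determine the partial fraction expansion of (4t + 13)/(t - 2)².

(4t + 13) = α(t - 2) + β. At t = 2: β = 4·2 + 13 = 21. Coeff of t: α = 4
Result: 4/(t - 2) + 21/(t - 2)²


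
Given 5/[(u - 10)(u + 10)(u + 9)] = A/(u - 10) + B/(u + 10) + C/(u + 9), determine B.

Cover-up at u = -10: B = 5/[(-10 - 10)(-10 + 9)] = 5/[(-20)(-1)] = 5/20 = 1/4


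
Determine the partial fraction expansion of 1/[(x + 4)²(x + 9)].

Cover-up at x=-9: C = 1/(-9 + 4)² = 1/25. Cover-up at x=-4: B = 1/(-4 + 9) = 1/5. Comparing x² coeff: A = -C = -1/25
Result: (-1/25)/(x + 4) + (1/5)/(x + 4)² + (1/25)/(x + 9)


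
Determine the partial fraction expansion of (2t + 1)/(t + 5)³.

(2t + 1) = α(t + 5)² + β(t + 5) + γ. At t = -5: γ = 2·(-5) + 1 = -9. Coefficients: α = 0, β = 2
Result: 2/(t + 5)² - 9/(t + 5)³


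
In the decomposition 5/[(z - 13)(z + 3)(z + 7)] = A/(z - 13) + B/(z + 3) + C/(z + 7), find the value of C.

Cover-up at z = -7: C = 5/[(-7 - 13)(-7 + 3)] = 5/[(-20)(-4)] = 5/80 = 1/16


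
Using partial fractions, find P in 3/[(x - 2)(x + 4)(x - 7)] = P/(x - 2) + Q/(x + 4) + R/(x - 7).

Cover-up at x = 2: P = 3/[(2 + 4)(2 - 7)] = 3/[(6)(-5)] = -3/30 = -1/10


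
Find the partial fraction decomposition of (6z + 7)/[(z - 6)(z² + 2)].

At z=6: P = (6·6 + 7)/(6² + 2) = 43/38. Q = -P = -43/38, R = 6 - 6·P = -15/19
Result: (43/38)/(z - 6) - ((43/38)z + 15/19)/(z² + 2)


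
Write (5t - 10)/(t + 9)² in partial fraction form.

(5t - 10) = α(t + 9) + β. At t = -9: β = 5·(-9) - 10 = -55. Coeff of t: α = 5
Result: 5/(t + 9) - 55/(t + 9)²


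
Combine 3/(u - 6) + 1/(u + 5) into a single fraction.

Common denominator (u - 6)(u + 5). Numerator: 3(u + 5) + 1(u - 6) = (3u + 15) + (u - 6) = 4u + 9
Result: (4u + 9)/[(u - 6)(u + 5)]


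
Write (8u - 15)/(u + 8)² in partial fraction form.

(8u - 15) = α(u + 8) + β. At u = -8: β = 8·(-8) - 15 = -79. Coeff of u: α = 8
Result: 8/(u + 8) - 79/(u + 8)²


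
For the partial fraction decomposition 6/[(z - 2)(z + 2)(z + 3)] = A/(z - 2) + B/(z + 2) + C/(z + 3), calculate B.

Cover-up at z = -2: B = 6/[(-2 - 2)(-2 + 3)] = 6/[(-4)(1)] = -6/4 = -3/2


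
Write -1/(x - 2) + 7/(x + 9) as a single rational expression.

Common denominator (x - 2)(x + 9). Numerator: -1(x + 9) + 7(x - 2) = (-x - 9) + (7x - 14) = 6x - 23
Result: (6x - 23)/[(x - 2)(x + 9)]


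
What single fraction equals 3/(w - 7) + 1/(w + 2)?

Common denominator (w - 7)(w + 2). Numerator: 3(w + 2) + 1(w - 7) = (3w + 6) + (w - 7) = 4w - 1
Result: (4w - 1)/[(w - 7)(w + 2)]


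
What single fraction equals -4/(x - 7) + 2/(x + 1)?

Common denominator (x - 7)(x + 1). Numerator: -4(x + 1) + 2(x - 7) = (-4x - 4) + (2x - 14) = -2x - 18
Result: (-2x - 18)/[(x - 7)(x + 1)]


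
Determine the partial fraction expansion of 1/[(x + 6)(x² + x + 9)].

Cover-up at x = -6: α = 1/((-6)² + 1·(-6) + 9) = 1/39. Then β = -α = -1/39, γ = -α·(1 - 6) = 5/39
Result: (1/39)/(x + 6) - ((1/39)x - 5/39)/(x² + x + 9)


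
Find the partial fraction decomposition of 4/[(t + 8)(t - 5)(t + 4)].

Using cover-up method: α = 1/13, β = 4/117, γ = -1/9
Result: (1/13)/(t + 8) + (4/117)/(t - 5) - (1/9)/(t + 4)


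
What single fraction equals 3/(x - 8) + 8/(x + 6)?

Common denominator (x - 8)(x + 6). Numerator: 3(x + 6) + 8(x - 8) = (3x + 18) + (8x - 64) = 11x - 46
Result: (11x - 46)/[(x - 8)(x + 6)]


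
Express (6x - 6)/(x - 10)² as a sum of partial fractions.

(6x - 6) = α(x - 10) + β. At x = 10: β = 6·10 - 6 = 54. Coeff of x: α = 6
Result: 6/(x - 10) + 54/(x - 10)²


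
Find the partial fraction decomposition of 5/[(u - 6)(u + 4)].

5/(u - 6)(u + 4) = α/(u - 6) + β/(u + 4). α = 5/(6 + 4) = 1/2, β = 5/(-4 - 6) = -1/2
Result: (1/2)/(u - 6) - (1/2)/(u + 4)


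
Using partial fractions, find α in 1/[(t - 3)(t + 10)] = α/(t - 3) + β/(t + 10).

Cover-up at t = 3: α = 1/(3 + 10) = 1/13


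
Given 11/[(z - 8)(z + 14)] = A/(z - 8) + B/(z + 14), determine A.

Cover-up at z = 8: A = 11/(8 + 14) = 11/22 = 1/2


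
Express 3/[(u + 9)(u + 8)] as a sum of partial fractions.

3/(u + 9)(u + 8) = P/(u + 9) + Q/(u + 8). P = 3/(-9 + 8) = -3, Q = 3/(-8 + 9) = 3
Result: -3/(u + 9) + 3/(u + 8)


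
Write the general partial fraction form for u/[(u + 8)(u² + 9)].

Linear + irreducible quadratic: α/(u + 8) + (βu + γ)/(u² + 9)


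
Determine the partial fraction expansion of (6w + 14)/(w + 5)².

(6w + 14) = P(w + 5) + Q. At w = -5: Q = 6·(-5) + 14 = -16. Coeff of w: P = 6
Result: 6/(w + 5) - 16/(w + 5)²


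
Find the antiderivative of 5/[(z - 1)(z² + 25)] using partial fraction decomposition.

Cover-up at z=1: P = 5/(1²+25) = 5/26. Coeff matching: Q = -5/26, R = -5/26. Decomposition: (5/26)/(z - 1) - ((5/26)z + 5/26)/(z² + 25). Integrate: linear → ln, quadratic → (1/2)ln + arctan: (5/26) ln|(z - 1)| - (5/52) ln(z² + 25) - (1/26) arctan(z/5) + C


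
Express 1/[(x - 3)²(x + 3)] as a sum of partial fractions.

Cover-up at x=-3: R = 1/(-3 - 3)² = 1/36. Cover-up at x=3: Q = 1/(3 + 3) = 1/6. Comparing x² coeff: P = -R = -1/36
Result: (-1/36)/(x - 3) + (1/6)/(x - 3)² + (1/36)/(x + 3)


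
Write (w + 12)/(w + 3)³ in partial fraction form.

(w + 12) = P(w + 3)² + Q(w + 3) + R. At w = -3: R = 1·(-3) + 12 = 9. Coefficients: P = 0, Q = 1
Result: 1/(w + 3)² + 9/(w + 3)³


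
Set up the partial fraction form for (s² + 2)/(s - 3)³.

Repeated linear factor (power 3): P/(s - 3) + Q/(s - 3)² + R/(s - 3)³


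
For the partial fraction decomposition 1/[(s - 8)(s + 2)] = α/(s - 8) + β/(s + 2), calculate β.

Cover-up at s = -2: β = 1/(-2 - 8) = -1/10


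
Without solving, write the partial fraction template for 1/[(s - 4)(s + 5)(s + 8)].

Three distinct linear factors: α/(s - 4) + β/(s + 5) + γ/(s + 8)


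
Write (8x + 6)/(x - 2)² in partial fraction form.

(8x + 6) = P(x - 2) + Q. At x = 2: Q = 8·2 + 6 = 22. Coeff of x: P = 8
Result: 8/(x - 2) + 22/(x - 2)²


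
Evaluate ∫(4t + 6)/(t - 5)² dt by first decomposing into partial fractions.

Decompose: P = 4, Q = 4·5 + 6 = 26, so (4t + 6)/(t - 5)² = 4/(t - 5) + 26/(t - 5)². Integrate: ∫ P/(t - 5) dt = 4 ln|(t - 5)|; ∫ Q/(t - 5)² dt = -26/(t - 5). Sum: 4 ln|(t - 5)| - 26/(t - 5) + C


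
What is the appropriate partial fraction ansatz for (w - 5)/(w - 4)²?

Repeated linear factor: α/(w - 4) + β/(w - 4)²


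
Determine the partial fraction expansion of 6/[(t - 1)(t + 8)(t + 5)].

Using cover-up method: A = 1/9, B = 2/9, C = -1/3
Result: (1/9)/(t - 1) + (2/9)/(t + 8) - (1/3)/(t + 5)


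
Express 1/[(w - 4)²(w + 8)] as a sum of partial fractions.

Cover-up at w=-8: R = 1/(-8 - 4)² = 1/144. Cover-up at w=4: Q = 1/(4 + 8) = 1/12. Comparing w² coeff: P = -R = -1/144
Result: (-1/144)/(w - 4) + (1/12)/(w - 4)² + (1/144)/(w + 8)


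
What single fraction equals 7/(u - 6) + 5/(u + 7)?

Common denominator (u - 6)(u + 7). Numerator: 7(u + 7) + 5(u - 6) = (7u + 49) + (5u - 30) = 12u + 19
Result: (12u + 19)/[(u - 6)(u + 7)]


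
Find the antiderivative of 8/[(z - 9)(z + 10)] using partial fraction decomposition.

Decompose: 8/[(z - 9)(z + 10)] = (8/19)/(z - 9) - (8/19)/(z + 10). Integrate each term: (8/19) ln|(z - 9)| - (8/19) ln|(z + 10)| + C
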